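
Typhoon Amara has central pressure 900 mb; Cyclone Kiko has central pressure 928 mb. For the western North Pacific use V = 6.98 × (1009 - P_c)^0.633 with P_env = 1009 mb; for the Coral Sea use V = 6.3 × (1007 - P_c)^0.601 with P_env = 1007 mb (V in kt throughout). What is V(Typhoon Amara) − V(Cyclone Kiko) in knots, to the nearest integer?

49 kt

Typhoon Amara: ΔP = 109; V ≈ 6.98 × 109^0.633 ≈ 136.00 kt.
Cyclone Kiko: ΔP = 79; V ≈ 6.3 × 79^0.601 ≈ 87.06 kt.
Difference ≈ 136.00 − 87.06 = 48.94 → 49 kt.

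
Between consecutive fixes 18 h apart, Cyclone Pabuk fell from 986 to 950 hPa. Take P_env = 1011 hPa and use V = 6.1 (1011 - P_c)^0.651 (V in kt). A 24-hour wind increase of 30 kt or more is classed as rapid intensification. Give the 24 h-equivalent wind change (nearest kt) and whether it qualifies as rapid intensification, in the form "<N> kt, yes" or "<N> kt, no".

52 kt, yes

V₁: ΔP = 25, V ≈ 6.1 × 25^0.651 ≈ 49.59 kt.
V₂: ΔP = 61, V ≈ 6.1 × 61^0.651 ≈ 88.63 kt.
ΔV over 18 h = 39.04 kt → 24 h equivalent = 39.04 × 24/18 ≈ 52.05 kt.
52 kt ≥ 30 kt ⇒ rapid intensification.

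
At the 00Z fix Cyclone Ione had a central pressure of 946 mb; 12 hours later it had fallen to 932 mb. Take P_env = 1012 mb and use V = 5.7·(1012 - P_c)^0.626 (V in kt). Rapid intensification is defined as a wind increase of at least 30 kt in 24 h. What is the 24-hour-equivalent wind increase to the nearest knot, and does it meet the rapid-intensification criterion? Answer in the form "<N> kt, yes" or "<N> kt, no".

V₁: ΔP = 66, V ≈ 5.7 × 66^0.626 ≈ 78.51 kt.
V₂: ΔP = 80, V ≈ 5.7 × 80^0.626 ≈ 88.55 kt.
ΔV over 12 h = 10.04 kt → 24 h equivalent = 10.04 × 24/12 ≈ 20.08 kt.
20 kt < 30 kt ⇒ not rapid intensification.

20 kt, no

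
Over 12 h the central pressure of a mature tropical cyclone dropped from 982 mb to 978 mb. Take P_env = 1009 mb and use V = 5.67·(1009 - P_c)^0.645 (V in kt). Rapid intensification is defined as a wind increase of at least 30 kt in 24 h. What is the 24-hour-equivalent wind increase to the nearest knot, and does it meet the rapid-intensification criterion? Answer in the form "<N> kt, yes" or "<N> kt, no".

V₁: ΔP = 27, V ≈ 5.67 × 27^0.645 ≈ 47.51 kt.
V₂: ΔP = 31, V ≈ 5.67 × 31^0.645 ≈ 51.94 kt.
ΔV over 12 h = 4.43 kt → 24 h equivalent = 4.43 × 24/12 ≈ 8.86 kt.
9 kt < 30 kt ⇒ not rapid intensification.

9 kt, no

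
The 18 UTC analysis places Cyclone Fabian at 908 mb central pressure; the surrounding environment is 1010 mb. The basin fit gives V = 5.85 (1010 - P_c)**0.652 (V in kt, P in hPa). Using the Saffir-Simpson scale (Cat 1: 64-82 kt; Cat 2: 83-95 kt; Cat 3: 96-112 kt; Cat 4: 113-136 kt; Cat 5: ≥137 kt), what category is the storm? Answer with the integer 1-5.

ΔP = 1010 − 908 = 102 mb.
V ≈ 5.85 × 102^0.652 = 5.85 × 20.40 ≈ 119 kt.
119 kt falls in the Category 4 band.

4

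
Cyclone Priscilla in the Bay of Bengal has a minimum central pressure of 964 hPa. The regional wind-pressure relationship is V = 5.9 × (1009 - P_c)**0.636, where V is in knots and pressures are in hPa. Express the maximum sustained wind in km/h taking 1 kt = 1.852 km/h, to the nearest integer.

123 km/h

ΔP = 1009 − 964 = 45 hPa.
V ≈ 5.9 × 45^0.636 = 5.9 × 11.258 ≈ 66.419 kt.
66.419 × 1.852 ≈ 123.01 km/h → 123 km/h.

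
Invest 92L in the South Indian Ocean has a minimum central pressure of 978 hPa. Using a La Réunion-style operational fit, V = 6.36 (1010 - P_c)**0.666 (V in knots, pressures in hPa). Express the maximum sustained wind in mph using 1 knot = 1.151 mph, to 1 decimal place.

ΔP = 1010 − 978 = 32 hPa.
V ≈ 6.36 × 32^0.666 = 6.36 × 10.056 ≈ 63.957 kt.
63.957 × 1.151 ≈ 73.61 mph → 73.6 mph.

73.6 mph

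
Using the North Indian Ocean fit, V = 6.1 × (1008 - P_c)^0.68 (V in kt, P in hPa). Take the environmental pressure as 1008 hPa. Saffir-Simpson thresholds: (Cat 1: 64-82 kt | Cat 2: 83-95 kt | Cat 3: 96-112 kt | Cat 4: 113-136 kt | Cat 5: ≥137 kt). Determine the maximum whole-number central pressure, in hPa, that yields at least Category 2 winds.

Category 2 begins at V = 83 kt.
Required ΔP = (83/6.1)^(1/0.68) = 13.607^1.471 ≈ 46.48 hPa.
P_c ≤ 1008 − 46.48 = 961.52, so the highest integer P_c is 961 hPa.

961 hPa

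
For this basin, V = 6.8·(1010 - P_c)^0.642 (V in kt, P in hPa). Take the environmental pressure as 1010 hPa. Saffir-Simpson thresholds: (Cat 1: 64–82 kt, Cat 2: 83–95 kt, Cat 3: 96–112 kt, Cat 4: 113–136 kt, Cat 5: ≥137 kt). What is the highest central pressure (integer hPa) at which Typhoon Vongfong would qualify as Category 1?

Category 1 begins at V = 64 kt.
Required ΔP = (64/6.8)^(1/0.642) = 9.412^1.558 ≈ 32.86 hPa.
P_c ≤ 1010 − 32.86 = 977.14, so the highest integer P_c is 977 hPa.

977 hPa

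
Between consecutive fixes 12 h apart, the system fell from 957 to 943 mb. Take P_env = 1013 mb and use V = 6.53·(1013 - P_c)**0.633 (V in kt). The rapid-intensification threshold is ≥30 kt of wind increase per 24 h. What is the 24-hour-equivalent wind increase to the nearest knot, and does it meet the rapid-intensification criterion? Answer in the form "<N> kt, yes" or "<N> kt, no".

25 kt, no

V₁: ΔP = 56, V ≈ 6.53 × 56^0.633 ≈ 83.47 kt.
V₂: ΔP = 70, V ≈ 6.53 × 70^0.633 ≈ 96.13 kt.
ΔV over 12 h = 12.66 kt → 24 h equivalent = 12.66 × 24/12 ≈ 25.32 kt.
25 kt < 30 kt ⇒ not rapid intensification.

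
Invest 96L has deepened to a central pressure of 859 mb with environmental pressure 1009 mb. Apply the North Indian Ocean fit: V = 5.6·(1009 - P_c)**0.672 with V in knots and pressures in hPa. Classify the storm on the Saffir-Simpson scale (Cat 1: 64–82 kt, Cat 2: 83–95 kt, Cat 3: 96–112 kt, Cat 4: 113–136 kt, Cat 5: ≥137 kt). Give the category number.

5

ΔP = 1009 − 859 = 150 mb.
V ≈ 5.6 × 150^0.672 = 5.6 × 29.00 ≈ 162 kt.
162 kt falls in the Category 5 band.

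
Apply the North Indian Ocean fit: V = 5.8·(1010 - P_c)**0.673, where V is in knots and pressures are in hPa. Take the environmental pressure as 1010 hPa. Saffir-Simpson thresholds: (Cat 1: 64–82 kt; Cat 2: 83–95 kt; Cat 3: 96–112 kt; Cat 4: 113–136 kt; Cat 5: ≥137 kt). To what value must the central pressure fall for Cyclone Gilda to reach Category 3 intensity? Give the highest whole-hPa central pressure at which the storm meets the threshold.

Category 3 begins at V = 96 kt.
Required ΔP = (96/5.8)^(1/0.673) = 16.552^1.486 ≈ 64.72 hPa.
P_c ≤ 1010 − 64.72 = 945.28, so the highest integer P_c is 945 hPa.

945 hPa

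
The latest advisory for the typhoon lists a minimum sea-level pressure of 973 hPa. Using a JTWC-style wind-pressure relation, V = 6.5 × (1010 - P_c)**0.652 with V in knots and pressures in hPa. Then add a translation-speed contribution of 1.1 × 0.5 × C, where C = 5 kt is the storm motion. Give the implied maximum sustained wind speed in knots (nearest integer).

ΔP = 1010 − 973 = 37 hPa.
37^0.652 ≈ 10.531.
V ≈ 6.5 × 10.531 ≈ 68.5 kt.
Translation term: 1.1 × 0.5 × 5 = 2.75 kt.
Corrected V ≈ 71.25 kt → 71 kt.

71 kt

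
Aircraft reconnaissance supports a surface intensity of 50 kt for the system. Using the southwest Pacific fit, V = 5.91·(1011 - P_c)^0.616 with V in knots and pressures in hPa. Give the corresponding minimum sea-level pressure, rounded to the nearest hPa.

979 hPa

ΔP = (V / 5.91)^(1/0.616) = (50/5.91)^1.623.
50/5.91 = 8.460; 8.460^1.623 ≈ 32.03 hPa.
P_c = 1011 − 32.03 = 978.97 ≈ 979 hPa.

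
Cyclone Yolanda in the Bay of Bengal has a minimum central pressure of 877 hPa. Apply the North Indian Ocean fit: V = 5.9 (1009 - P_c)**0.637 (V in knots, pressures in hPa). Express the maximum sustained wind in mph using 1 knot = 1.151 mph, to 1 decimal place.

ΔP = 1009 − 877 = 132 hPa.
V ≈ 5.9 × 132^0.637 = 5.9 × 22.429 ≈ 132.330 kt.
132.330 × 1.151 ≈ 152.31 mph → 152.3 mph.

152.3 mph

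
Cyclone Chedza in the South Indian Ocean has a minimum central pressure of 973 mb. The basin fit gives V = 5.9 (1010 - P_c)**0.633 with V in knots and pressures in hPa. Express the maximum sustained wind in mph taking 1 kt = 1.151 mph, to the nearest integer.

ΔP = 1010 − 973 = 37 mb.
V ≈ 5.9 × 37^0.633 = 5.9 × 9.833 ≈ 58.013 kt.
58.013 × 1.151 ≈ 66.77 mph → 67 mph.

67 mph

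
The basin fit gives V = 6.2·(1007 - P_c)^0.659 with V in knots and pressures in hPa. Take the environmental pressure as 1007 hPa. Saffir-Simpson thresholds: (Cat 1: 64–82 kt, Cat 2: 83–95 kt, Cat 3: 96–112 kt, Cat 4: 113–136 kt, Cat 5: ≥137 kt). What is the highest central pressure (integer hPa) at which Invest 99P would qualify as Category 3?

Category 3 begins at V = 96 kt.
Required ΔP = (96/6.2)^(1/0.659) = 15.484^1.517 ≈ 63.91 hPa.
P_c ≤ 1007 − 63.91 = 943.09, so the highest integer P_c is 943 hPa.

943 hPa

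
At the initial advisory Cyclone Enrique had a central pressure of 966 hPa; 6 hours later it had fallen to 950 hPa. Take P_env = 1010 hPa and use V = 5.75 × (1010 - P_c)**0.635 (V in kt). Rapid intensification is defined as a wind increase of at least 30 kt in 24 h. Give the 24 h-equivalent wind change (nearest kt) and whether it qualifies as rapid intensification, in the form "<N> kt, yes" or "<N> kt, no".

55 kt, yes

V₁: ΔP = 44, V ≈ 5.75 × 44^0.635 ≈ 63.57 kt.
V₂: ΔP = 60, V ≈ 5.75 × 60^0.635 ≈ 77.41 kt.
ΔV over 6 h = 13.84 kt → 24 h equivalent = 13.84 × 24/6 ≈ 55.36 kt.
55 kt ≥ 30 kt ⇒ rapid intensification.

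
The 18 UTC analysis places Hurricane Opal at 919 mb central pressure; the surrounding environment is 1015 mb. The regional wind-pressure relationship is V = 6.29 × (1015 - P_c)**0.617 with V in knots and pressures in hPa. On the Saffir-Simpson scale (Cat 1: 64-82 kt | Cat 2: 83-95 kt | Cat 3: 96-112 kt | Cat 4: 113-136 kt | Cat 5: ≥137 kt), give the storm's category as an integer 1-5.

ΔP = 1015 − 919 = 96 mb.
V ≈ 6.29 × 96^0.617 = 6.29 × 16.71 ≈ 105 kt.
105 kt falls in the Category 3 band.

3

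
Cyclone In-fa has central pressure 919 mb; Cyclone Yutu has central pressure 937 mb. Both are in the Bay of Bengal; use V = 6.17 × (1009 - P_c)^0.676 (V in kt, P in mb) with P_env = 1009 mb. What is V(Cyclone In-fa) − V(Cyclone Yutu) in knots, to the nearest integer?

18 kt

Cyclone In-fa: ΔP = 90; V ≈ 6.17 × 90^0.676 ≈ 129.23 kt.
Cyclone Yutu: ΔP = 72; V ≈ 6.17 × 72^0.676 ≈ 111.13 kt.
Difference ≈ 129.23 − 111.13 = 18.10 → 18 kt.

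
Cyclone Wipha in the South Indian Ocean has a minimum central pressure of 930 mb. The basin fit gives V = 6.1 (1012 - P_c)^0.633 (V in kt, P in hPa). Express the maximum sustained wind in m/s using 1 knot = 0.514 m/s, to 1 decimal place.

ΔP = 1012 − 930 = 82 mb.
V ≈ 6.1 × 82^0.633 = 6.1 × 16.272 ≈ 99.260 kt.
99.260 × 0.514 ≈ 51.02 m/s → 51.0 m/s.

51.0 m/s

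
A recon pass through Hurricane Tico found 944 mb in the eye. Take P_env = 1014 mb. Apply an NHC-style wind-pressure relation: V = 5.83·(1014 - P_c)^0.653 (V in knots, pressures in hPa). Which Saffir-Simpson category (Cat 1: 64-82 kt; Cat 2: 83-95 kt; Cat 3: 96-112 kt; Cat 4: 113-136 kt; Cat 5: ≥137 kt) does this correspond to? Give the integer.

ΔP = 1014 − 944 = 70 mb.
V ≈ 5.83 × 70^0.653 = 5.83 × 16.03 ≈ 93 kt.
93 kt falls in the Category 2 band.

2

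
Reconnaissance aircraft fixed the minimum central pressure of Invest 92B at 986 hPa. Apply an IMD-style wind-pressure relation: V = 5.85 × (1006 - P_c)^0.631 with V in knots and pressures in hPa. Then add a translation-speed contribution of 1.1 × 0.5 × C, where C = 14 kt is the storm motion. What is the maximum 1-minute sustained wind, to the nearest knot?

46 kt

ΔP = 1006 − 986 = 20 hPa.
20^0.631 ≈ 6.621.
V ≈ 5.85 × 6.621 ≈ 38.7 kt.
Translation term: 1.1 × 0.5 × 14 = 7.7 kt.
Corrected V ≈ 46.4 kt → 46 kt.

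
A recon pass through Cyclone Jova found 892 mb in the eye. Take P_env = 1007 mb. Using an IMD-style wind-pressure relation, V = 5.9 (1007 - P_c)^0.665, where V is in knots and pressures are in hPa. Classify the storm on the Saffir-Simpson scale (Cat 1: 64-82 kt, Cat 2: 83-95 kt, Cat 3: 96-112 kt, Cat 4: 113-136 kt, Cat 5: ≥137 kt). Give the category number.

ΔP = 1007 − 892 = 115 mb.
V ≈ 5.9 × 115^0.665 = 5.9 × 23.46 ≈ 138 kt.
138 kt falls in the Category 5 band.

5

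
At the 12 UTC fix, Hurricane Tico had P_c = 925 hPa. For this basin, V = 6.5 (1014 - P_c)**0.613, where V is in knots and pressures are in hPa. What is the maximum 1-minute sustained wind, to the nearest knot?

102 kt

ΔP = 1014 − 925 = 89 hPa.
89^0.613 ≈ 15.667.
V ≈ 6.5 × 15.667 ≈ 101.8 kt.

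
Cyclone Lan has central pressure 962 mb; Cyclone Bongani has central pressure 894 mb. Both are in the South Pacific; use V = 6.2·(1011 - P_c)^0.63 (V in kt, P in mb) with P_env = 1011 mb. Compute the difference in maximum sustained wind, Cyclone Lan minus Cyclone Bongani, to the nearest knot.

-53 kt

Cyclone Lan: ΔP = 49; V ≈ 6.2 × 49^0.63 ≈ 71.98 kt.
Cyclone Bongani: ΔP = 117; V ≈ 6.2 × 117^0.63 ≈ 124.55 kt.
Difference ≈ 71.98 − 124.55 = -52.57 → -53 kt.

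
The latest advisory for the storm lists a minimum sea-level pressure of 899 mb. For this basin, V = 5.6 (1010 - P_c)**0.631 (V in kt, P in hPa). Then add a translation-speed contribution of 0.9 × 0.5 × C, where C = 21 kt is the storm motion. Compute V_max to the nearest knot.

ΔP = 1010 − 899 = 111 mb.
111^0.631 ≈ 19.525.
V ≈ 5.6 × 19.525 ≈ 109.3 kt.
Translation term: 0.9 × 0.5 × 21 = 9.45 kt.
Corrected V ≈ 118.75 kt → 119 kt.

119 kt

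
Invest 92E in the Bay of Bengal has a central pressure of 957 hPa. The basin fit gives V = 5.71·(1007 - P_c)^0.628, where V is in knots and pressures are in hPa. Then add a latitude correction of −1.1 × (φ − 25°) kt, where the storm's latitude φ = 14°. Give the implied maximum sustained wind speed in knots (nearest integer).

ΔP = 1007 − 957 = 50 hPa.
50^0.628 ≈ 11.667.
V ≈ 5.71 × 11.667 ≈ 66.6 kt.
Latitude correction: −1.1 × (14 − 25) = 12.1 kt.
Corrected V ≈ 78.7 kt → 79 kt.

79 kt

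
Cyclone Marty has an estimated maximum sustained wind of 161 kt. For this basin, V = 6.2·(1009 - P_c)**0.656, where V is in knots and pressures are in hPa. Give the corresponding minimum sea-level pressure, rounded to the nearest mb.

866 mb

ΔP = (V / 6.2)^(1/0.656) = (161/6.2)^1.524.
161/6.2 = 25.968; 25.968^1.524 ≈ 143.27 mb.
P_c = 1009 − 143.27 = 865.73 ≈ 866 mb.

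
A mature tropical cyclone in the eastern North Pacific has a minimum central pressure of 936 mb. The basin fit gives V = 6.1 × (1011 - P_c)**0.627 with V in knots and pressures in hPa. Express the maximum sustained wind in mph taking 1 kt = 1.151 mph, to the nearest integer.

ΔP = 1011 − 936 = 75 mb.
V ≈ 6.1 × 75^0.627 = 6.1 × 14.985 ≈ 91.410 kt.
91.410 × 1.151 ≈ 105.21 mph → 105 mph.

105 mph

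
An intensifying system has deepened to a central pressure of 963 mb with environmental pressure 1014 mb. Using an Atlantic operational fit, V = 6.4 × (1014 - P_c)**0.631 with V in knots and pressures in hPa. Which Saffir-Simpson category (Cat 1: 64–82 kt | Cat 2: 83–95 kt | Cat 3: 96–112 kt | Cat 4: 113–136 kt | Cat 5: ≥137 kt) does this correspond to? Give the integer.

ΔP = 1014 − 963 = 51 mb.
V ≈ 6.4 × 51^0.631 = 6.4 × 11.95 ≈ 76 kt.
76 kt falls in the Category 1 band.

1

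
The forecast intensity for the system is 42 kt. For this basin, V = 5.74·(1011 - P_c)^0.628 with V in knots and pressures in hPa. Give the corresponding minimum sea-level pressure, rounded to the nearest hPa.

987 hPa

ΔP = (V / 5.74)^(1/0.628) = (42/5.74)^1.592.
42/5.74 = 7.317; 7.317^1.592 ≈ 23.79 hPa.
P_c = 1011 − 23.79 = 987.21 ≈ 987 hPa.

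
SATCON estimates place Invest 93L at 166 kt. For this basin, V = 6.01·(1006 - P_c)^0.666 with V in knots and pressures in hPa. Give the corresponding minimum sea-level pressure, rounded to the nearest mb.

860 mb

ΔP = (V / 6.01)^(1/0.666) = (166/6.01)^1.502.
166/6.01 = 27.621; 27.621^1.502 ≈ 145.89 mb.
P_c = 1006 − 145.89 = 860.11 ≈ 860 mb.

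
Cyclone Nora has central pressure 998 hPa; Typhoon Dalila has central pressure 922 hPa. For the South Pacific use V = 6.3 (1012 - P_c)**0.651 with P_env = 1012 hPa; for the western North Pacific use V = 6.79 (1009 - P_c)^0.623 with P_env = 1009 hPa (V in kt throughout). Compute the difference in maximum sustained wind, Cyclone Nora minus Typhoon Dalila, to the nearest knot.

Cyclone Nora: ΔP = 14; V ≈ 6.3 × 14^0.651 ≈ 35.11 kt.
Typhoon Dalila: ΔP = 87; V ≈ 6.79 × 87^0.623 ≈ 109.70 kt.
Difference ≈ 35.11 − 109.70 = -74.59 → -75 kt.

-75 kt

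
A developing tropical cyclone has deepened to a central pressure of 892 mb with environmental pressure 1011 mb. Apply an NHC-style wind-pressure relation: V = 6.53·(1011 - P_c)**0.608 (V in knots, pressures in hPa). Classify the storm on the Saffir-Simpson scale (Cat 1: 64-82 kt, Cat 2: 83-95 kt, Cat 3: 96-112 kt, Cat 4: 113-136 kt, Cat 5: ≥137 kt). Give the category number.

ΔP = 1011 − 892 = 119 mb.
V ≈ 6.53 × 119^0.608 = 6.53 × 18.28 ≈ 119 kt.
119 kt falls in the Category 4 band.

4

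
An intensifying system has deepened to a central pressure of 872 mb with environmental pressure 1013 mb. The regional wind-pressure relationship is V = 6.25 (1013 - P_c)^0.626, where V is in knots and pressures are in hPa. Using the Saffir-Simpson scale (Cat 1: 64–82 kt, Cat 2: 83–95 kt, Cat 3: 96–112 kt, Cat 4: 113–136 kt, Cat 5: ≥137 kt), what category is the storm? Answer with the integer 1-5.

5

ΔP = 1013 − 872 = 141 mb.
V ≈ 6.25 × 141^0.626 = 6.25 × 22.15 ≈ 138 kt.
138 kt falls in the Category 5 band.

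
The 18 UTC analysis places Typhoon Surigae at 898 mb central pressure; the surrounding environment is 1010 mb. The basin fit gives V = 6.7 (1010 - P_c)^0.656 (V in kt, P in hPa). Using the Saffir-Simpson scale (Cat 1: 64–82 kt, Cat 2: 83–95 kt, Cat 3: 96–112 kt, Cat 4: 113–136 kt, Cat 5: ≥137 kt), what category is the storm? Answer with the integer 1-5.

ΔP = 1010 − 898 = 112 mb.
V ≈ 6.7 × 112^0.656 = 6.7 × 22.09 ≈ 148 kt.
148 kt falls in the Category 5 band.

5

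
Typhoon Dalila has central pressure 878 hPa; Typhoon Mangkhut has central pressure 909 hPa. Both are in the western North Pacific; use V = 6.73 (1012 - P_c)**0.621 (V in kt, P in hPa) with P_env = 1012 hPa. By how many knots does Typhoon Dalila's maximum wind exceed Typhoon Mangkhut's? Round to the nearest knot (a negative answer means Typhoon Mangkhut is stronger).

Typhoon Dalila: ΔP = 134; V ≈ 6.73 × 134^0.621 ≈ 140.91 kt.
Typhoon Mangkhut: ΔP = 103; V ≈ 6.73 × 103^0.621 ≈ 119.67 kt.
Difference ≈ 140.91 − 119.67 = 21.24 → 21 kt.

21 kt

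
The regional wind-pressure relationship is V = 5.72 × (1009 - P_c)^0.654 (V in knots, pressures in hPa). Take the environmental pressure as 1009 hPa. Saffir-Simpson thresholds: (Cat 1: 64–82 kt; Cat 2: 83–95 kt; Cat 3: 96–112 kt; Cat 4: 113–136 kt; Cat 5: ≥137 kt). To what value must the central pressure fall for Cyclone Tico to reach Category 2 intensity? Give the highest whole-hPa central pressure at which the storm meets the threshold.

Category 2 begins at V = 83 kt.
Required ΔP = (83/5.72)^(1/0.654) = 14.510^1.529 ≈ 59.74 hPa.
P_c ≤ 1009 − 59.74 = 949.26, so the highest integer P_c is 949 hPa.

949 hPa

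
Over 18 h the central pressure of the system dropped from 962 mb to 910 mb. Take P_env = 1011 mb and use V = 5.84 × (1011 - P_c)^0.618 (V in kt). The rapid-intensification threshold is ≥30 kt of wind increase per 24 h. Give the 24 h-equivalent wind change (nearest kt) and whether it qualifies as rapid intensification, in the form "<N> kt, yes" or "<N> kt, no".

49 kt, yes

V₁: ΔP = 49, V ≈ 5.84 × 49^0.618 ≈ 64.71 kt.
V₂: ΔP = 101, V ≈ 5.84 × 101^0.618 ≈ 101.18 kt.
ΔV over 18 h = 36.47 kt → 24 h equivalent = 36.47 × 24/18 ≈ 48.63 kt.
49 kt ≥ 30 kt ⇒ rapid intensification.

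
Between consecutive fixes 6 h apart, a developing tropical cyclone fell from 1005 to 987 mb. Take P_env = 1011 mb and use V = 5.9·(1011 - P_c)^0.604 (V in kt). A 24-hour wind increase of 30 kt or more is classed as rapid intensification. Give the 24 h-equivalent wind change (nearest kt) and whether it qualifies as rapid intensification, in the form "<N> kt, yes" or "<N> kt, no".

V₁: ΔP = 6, V ≈ 5.9 × 6^0.604 ≈ 17.41 kt.
V₂: ΔP = 24, V ≈ 5.9 × 24^0.604 ≈ 40.23 kt.
ΔV over 6 h = 22.82 kt → 24 h equivalent = 22.82 × 24/6 ≈ 91.28 kt.
91 kt ≥ 30 kt ⇒ rapid intensification.

91 kt, yes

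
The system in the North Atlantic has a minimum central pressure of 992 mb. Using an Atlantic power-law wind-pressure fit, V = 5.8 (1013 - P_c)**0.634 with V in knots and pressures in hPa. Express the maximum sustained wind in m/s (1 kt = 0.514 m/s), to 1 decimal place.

20.5 m/s

ΔP = 1013 − 992 = 21 mb.
V ≈ 5.8 × 21^0.634 = 5.8 × 6.891 ≈ 39.968 kt.
39.968 × 0.514 ≈ 20.54 m/s → 20.5 m/s.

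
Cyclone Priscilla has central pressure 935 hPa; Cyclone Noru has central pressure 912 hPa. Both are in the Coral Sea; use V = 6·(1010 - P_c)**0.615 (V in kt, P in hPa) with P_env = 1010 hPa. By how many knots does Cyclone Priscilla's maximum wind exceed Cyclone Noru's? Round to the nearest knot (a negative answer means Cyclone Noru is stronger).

-15 kt

Cyclone Priscilla: ΔP = 75; V ≈ 6 × 75^0.615 ≈ 85.37 kt.
Cyclone Noru: ΔP = 98; V ≈ 6 × 98^0.615 ≈ 100.64 kt.
Difference ≈ 85.37 − 100.64 = -15.27 → -15 kt.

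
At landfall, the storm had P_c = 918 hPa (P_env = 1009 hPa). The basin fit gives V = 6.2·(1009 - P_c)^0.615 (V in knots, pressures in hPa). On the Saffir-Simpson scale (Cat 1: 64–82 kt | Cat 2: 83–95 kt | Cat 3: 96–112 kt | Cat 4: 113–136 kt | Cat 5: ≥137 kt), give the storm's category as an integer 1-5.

ΔP = 1009 − 918 = 91 hPa.
V ≈ 6.2 × 91^0.615 = 6.2 × 16.03 ≈ 99 kt.
99 kt falls in the Category 3 band.

3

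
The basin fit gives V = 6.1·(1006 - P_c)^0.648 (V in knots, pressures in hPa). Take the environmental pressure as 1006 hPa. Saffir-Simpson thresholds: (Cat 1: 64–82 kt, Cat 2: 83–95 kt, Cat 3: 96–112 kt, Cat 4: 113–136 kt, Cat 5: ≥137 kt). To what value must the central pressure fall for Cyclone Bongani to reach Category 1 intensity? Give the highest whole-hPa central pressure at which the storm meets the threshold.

968 hPa

Category 1 begins at V = 64 kt.
Required ΔP = (64/6.1)^(1/0.648) = 10.492^1.543 ≈ 37.62 hPa.
P_c ≤ 1006 − 37.62 = 968.38, so the highest integer P_c is 968 hPa.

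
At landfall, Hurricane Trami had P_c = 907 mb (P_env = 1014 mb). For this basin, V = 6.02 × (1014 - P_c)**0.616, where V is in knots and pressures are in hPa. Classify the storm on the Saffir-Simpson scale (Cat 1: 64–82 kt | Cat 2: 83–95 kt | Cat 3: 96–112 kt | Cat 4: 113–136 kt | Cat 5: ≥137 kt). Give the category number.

3

ΔP = 1014 − 907 = 107 mb.
V ≈ 6.02 × 107^0.616 = 6.02 × 17.79 ≈ 107 kt.
107 kt falls in the Category 3 band.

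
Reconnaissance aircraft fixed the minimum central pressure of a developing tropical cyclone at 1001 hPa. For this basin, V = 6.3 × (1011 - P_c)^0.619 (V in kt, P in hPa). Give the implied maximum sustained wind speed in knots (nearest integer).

ΔP = 1011 − 1001 = 10 hPa.
10^0.619 ≈ 4.159.
V ≈ 6.3 × 4.159 ≈ 26.2 kt.

26 kt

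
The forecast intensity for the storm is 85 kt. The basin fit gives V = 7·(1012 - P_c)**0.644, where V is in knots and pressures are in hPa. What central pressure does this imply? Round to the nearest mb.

964 mb

ΔP = (V / 7)^(1/0.644) = (85/7)^1.553.
85/7 = 12.143; 12.143^1.553 ≈ 48.28 mb.
P_c = 1012 − 48.28 = 963.72 ≈ 964 mb.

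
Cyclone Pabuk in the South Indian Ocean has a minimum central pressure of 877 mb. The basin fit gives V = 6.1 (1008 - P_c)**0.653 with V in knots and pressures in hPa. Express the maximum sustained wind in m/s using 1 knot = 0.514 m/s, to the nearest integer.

76 m/s

ΔP = 1008 − 877 = 131 mb.
V ≈ 6.1 × 131^0.653 = 6.1 × 24.131 ≈ 147.200 kt.
147.200 × 0.514 ≈ 75.66 m/s → 76 m/s.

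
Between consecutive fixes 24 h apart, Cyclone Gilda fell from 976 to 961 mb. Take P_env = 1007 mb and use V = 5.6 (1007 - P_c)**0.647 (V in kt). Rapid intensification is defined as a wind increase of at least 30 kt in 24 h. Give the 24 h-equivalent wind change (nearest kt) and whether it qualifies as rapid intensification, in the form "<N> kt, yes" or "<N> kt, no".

15 kt, no

V₁: ΔP = 31, V ≈ 5.6 × 31^0.647 ≈ 51.65 kt.
V₂: ΔP = 46, V ≈ 5.6 × 46^0.647 ≈ 66.68 kt.
ΔV over 24 h = 15.03 kt → 24 h equivalent = 15.03 × 24/24 ≈ 15.03 kt.
15 kt < 30 kt ⇒ not rapid intensification.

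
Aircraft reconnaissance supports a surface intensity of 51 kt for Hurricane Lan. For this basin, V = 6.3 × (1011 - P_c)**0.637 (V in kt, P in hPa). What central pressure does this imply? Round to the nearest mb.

984 mb

ΔP = (V / 6.3)^(1/0.637) = (51/6.3)^1.570.
51/6.3 = 8.095; 8.095^1.570 ≈ 26.66 mb.
P_c = 1011 − 26.66 = 984.34 ≈ 984 mb.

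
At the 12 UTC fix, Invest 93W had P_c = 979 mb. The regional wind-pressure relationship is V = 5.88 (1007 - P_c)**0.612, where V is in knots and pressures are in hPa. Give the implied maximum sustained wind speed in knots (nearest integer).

45 kt

ΔP = 1007 − 979 = 28 mb.
28^0.612 ≈ 7.685.
V ≈ 5.88 × 7.685 ≈ 45.2 kt.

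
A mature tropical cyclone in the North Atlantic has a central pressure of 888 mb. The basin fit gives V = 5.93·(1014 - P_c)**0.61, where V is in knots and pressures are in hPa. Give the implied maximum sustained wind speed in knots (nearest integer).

ΔP = 1014 − 888 = 126 mb.
126^0.61 ≈ 19.108.
V ≈ 5.93 × 19.108 ≈ 113.3 kt.

113 kt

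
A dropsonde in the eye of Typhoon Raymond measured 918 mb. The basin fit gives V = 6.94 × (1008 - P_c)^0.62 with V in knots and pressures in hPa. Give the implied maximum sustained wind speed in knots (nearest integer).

ΔP = 1008 − 918 = 90 mb.
90^0.62 ≈ 16.279.
V ≈ 6.94 × 16.279 ≈ 113.0 kt.

113 kt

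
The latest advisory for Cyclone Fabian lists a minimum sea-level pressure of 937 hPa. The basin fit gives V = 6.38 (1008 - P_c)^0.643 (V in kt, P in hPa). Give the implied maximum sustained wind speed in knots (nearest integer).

ΔP = 1008 − 937 = 71 hPa.
71^0.643 ≈ 15.501.
V ≈ 6.38 × 15.501 ≈ 98.9 kt.

99 kt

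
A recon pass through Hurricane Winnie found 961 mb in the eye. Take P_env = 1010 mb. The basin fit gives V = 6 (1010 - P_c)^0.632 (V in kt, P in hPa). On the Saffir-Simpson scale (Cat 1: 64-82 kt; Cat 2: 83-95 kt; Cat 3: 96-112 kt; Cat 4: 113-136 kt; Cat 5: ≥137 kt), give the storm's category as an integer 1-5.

ΔP = 1010 − 961 = 49 mb.
V ≈ 6 × 49^0.632 = 6 × 11.70 ≈ 70 kt.
70 kt falls in the Category 1 band.

1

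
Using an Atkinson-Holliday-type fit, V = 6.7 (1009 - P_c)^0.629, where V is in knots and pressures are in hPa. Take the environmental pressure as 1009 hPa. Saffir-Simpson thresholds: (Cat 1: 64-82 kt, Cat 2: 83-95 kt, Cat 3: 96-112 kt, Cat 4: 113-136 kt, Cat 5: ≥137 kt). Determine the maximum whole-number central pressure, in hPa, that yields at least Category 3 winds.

940 hPa

Category 3 begins at V = 96 kt.
Required ΔP = (96/6.7)^(1/0.629) = 14.328^1.590 ≈ 68.89 hPa.
P_c ≤ 1009 − 68.89 = 940.11, so the highest integer P_c is 940 hPa.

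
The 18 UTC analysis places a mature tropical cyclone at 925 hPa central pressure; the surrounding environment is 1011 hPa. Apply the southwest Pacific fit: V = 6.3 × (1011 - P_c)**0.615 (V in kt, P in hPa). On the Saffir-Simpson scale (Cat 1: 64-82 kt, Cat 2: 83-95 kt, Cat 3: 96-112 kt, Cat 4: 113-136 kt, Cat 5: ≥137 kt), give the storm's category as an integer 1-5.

3

ΔP = 1011 − 925 = 86 hPa.
V ≈ 6.3 × 86^0.615 = 6.3 × 15.48 ≈ 98 kt.
98 kt falls in the Category 3 band.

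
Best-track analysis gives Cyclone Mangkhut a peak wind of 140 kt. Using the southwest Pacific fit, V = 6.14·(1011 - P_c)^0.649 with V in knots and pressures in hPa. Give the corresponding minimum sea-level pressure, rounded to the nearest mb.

ΔP = (V / 6.14)^(1/0.649) = (140/6.14)^1.541.
140/6.14 = 22.801; 22.801^1.541 ≈ 123.71 mb.
P_c = 1011 − 123.71 = 887.29 ≈ 887 mb.

887 mb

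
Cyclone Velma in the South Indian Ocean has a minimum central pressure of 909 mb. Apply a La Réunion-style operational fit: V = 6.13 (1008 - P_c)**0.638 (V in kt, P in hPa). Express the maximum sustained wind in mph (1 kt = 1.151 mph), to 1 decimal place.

ΔP = 1008 − 909 = 99 mb.
V ≈ 6.13 × 99^0.638 = 6.13 × 18.759 ≈ 114.994 kt.
114.994 × 1.151 ≈ 132.36 mph → 132.4 mph.

132.4 mph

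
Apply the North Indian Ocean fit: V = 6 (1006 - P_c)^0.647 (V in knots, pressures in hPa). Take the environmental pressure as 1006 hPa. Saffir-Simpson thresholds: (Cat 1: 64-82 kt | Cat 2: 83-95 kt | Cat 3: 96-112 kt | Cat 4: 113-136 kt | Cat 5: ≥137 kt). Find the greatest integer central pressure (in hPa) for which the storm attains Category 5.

Category 5 begins at V = 137 kt.
Required ΔP = (137/6)^(1/0.647) = 22.833^1.546 ≈ 125.83 hPa.
P_c ≤ 1006 − 125.83 = 880.17, so the highest integer P_c is 880 hPa.

880 hPa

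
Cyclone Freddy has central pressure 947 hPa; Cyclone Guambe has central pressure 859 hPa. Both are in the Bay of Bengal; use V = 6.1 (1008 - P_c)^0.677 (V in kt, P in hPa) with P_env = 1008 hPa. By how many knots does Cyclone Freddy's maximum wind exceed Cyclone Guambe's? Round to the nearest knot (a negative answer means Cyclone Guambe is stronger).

Cyclone Freddy: ΔP = 61; V ≈ 6.1 × 61^0.677 ≈ 98.63 kt.
Cyclone Guambe: ΔP = 149; V ≈ 6.1 × 149^0.677 ≈ 180.54 kt.
Difference ≈ 98.63 − 180.54 = -81.91 → -82 kt.

-82 kt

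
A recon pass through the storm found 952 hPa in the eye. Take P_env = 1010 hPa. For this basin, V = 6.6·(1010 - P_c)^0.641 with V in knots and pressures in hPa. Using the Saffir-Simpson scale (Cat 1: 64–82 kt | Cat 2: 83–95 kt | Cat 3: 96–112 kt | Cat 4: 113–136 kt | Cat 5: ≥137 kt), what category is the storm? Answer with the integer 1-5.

ΔP = 1010 − 952 = 58 hPa.
V ≈ 6.6 × 58^0.641 = 6.6 × 13.50 ≈ 89 kt.
89 kt falls in the Category 2 band.

2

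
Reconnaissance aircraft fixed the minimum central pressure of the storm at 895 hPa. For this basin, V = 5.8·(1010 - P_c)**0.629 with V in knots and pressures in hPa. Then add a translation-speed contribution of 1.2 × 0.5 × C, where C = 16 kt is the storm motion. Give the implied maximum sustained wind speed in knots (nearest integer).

124 kt

ΔP = 1010 − 895 = 115 hPa.
115^0.629 ≈ 19.778.
V ≈ 5.8 × 19.778 ≈ 114.7 kt.
Translation term: 1.2 × 0.5 × 16 = 9.6 kt.
Corrected V ≈ 124.3 kt → 124 kt.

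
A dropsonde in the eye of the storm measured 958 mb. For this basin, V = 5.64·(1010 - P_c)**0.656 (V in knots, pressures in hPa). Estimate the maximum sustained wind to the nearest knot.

75 kt

ΔP = 1010 − 958 = 52 mb.
52^0.656 ≈ 13.357.
V ≈ 5.64 × 13.357 ≈ 75.3 kt.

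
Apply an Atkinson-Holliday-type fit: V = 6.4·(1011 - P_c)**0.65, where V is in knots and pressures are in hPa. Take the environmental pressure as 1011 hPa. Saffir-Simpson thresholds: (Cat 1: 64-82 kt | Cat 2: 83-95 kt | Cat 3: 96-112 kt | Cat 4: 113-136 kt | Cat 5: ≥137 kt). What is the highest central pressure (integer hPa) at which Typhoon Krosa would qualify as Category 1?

976 hPa

Category 1 begins at V = 64 kt.
Required ΔP = (64/6.4)^(1/0.65) = 10.000^1.538 ≈ 34.55 hPa.
P_c ≤ 1011 − 34.55 = 976.45, so the highest integer P_c is 976 hPa.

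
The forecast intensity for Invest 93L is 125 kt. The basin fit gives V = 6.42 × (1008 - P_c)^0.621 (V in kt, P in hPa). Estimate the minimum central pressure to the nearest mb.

889 mb

ΔP = (V / 6.42)^(1/0.621) = (125/6.42)^1.610.
125/6.42 = 19.470; 19.470^1.610 ≈ 119.20 mb.
P_c = 1008 − 119.20 = 888.80 ≈ 889 mb.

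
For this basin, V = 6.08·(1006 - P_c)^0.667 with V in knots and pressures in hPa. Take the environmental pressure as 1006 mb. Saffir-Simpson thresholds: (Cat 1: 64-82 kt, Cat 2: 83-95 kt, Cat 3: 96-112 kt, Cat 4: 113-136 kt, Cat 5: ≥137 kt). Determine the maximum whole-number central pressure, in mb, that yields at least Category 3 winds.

Category 3 begins at V = 96 kt.
Required ΔP = (96/6.08)^(1/0.667) = 15.789^1.499 ≈ 62.61 mb.
P_c ≤ 1006 − 62.61 = 943.39, so the highest integer P_c is 943 mb.

943 mb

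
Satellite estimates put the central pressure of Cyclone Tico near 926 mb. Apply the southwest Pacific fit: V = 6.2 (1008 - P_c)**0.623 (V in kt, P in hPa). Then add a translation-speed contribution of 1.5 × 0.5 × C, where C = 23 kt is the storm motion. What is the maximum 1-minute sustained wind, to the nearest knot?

ΔP = 1008 − 926 = 82 mb.
82^0.623 ≈ 15.571.
V ≈ 6.2 × 15.571 ≈ 96.5 kt.
Translation term: 1.5 × 0.5 × 23 = 17.25 kt.
Corrected V ≈ 113.75 kt → 114 kt.

114 kt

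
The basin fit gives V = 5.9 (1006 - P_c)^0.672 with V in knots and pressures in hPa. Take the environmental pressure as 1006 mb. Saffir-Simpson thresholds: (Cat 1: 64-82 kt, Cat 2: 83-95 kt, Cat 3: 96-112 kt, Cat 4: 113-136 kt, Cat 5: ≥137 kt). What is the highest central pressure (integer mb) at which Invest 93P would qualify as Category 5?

898 mb

Category 5 begins at V = 137 kt.
Required ΔP = (137/5.9)^(1/0.672) = 23.220^1.488 ≈ 107.78 mb.
P_c ≤ 1006 − 107.78 = 898.22, so the highest integer P_c is 898 mb.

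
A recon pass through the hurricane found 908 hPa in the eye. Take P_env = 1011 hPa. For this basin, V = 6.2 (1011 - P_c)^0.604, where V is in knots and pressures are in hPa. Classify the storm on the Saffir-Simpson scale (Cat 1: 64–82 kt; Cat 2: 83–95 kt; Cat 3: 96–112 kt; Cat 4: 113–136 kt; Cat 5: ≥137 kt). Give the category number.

3

ΔP = 1011 − 908 = 103 hPa.
V ≈ 6.2 × 103^0.604 = 6.2 × 16.43 ≈ 102 kt.
102 kt falls in the Category 3 band.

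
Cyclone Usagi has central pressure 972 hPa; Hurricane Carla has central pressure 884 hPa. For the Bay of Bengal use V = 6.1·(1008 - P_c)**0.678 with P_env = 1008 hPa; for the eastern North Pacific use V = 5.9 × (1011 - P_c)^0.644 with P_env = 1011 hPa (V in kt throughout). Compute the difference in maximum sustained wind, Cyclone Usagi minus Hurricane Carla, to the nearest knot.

Cyclone Usagi: ΔP = 36; V ≈ 6.1 × 36^0.678 ≈ 69.26 kt.
Hurricane Carla: ΔP = 127; V ≈ 5.9 × 127^0.644 ≈ 133.57 kt.
Difference ≈ 69.26 − 133.57 = -64.31 → -64 kt.

-64 kt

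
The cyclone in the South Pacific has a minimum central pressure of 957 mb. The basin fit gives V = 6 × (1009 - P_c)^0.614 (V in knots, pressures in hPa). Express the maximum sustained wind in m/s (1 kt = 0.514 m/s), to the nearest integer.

ΔP = 1009 − 957 = 52 mb.
V ≈ 6 × 52^0.614 = 6 × 11.314 ≈ 67.886 kt.
67.886 × 0.514 ≈ 34.89 m/s → 35 m/s.

35 m/s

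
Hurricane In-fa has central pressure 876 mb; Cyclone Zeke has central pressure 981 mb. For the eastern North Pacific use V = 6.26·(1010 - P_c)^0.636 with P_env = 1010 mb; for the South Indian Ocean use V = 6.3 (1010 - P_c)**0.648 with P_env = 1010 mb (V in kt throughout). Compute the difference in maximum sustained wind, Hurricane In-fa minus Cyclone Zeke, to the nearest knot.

Hurricane In-fa: ΔP = 134; V ≈ 6.26 × 134^0.636 ≈ 141.06 kt.
Cyclone Zeke: ΔP = 29; V ≈ 6.3 × 29^0.648 ≈ 55.84 kt.
Difference ≈ 141.06 − 55.84 = 85.22 → 85 kt.

85 kt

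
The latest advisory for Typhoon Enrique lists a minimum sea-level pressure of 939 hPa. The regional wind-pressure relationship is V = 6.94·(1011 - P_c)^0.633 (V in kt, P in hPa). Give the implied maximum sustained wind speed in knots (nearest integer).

ΔP = 1011 − 939 = 72 hPa.
72^0.633 ≈ 14.986.
V ≈ 6.94 × 14.986 ≈ 104.0 kt.

104 kt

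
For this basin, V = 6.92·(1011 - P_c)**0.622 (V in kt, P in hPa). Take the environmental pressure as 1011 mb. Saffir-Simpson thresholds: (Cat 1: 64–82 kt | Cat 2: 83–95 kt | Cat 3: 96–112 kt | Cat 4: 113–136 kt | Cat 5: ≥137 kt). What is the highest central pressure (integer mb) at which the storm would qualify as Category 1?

Category 1 begins at V = 64 kt.
Required ΔP = (64/6.92)^(1/0.622) = 9.249^1.608 ≈ 35.74 mb.
P_c ≤ 1011 − 35.74 = 975.26, so the highest integer P_c is 975 mb.

975 mb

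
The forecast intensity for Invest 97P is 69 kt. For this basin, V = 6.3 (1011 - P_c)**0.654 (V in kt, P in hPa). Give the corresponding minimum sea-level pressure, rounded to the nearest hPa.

972 hPa

ΔP = (V / 6.3)^(1/0.654) = (69/6.3)^1.529.
69/6.3 = 10.952; 10.952^1.529 ≈ 38.86 hPa.
P_c = 1011 − 38.86 = 972.14 ≈ 972 hPa.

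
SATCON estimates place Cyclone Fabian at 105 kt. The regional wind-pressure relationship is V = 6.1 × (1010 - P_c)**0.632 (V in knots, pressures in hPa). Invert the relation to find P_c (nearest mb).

ΔP = (V / 6.1)^(1/0.632) = (105/6.1)^1.582.
105/6.1 = 17.213; 17.213^1.582 ≈ 90.26 mb.
P_c = 1010 − 90.26 = 919.74 ≈ 920 mb.

920 mb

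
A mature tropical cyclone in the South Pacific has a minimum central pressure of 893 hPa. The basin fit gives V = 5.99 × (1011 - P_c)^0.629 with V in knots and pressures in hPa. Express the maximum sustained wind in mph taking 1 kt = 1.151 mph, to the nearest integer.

ΔP = 1011 − 893 = 118 hPa.
V ≈ 5.99 × 118^0.629 = 5.99 × 20.101 ≈ 120.404 kt.
120.404 × 1.151 ≈ 138.58 mph → 139 mph.

139 mph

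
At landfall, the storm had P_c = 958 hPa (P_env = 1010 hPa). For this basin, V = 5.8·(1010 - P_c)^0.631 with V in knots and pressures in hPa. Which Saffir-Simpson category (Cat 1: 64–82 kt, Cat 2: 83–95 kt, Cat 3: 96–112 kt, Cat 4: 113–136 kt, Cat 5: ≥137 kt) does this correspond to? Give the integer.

ΔP = 1010 − 958 = 52 hPa.
V ≈ 5.8 × 52^0.631 = 5.8 × 12.10 ≈ 70 kt.
70 kt falls in the Category 1 band.

1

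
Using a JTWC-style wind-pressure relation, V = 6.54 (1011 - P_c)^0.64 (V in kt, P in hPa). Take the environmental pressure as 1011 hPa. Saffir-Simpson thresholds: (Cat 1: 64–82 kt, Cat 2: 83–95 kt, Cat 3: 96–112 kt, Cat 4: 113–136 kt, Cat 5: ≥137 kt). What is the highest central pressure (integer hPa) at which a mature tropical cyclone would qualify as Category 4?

Category 4 begins at V = 113 kt.
Required ΔP = (113/6.54)^(1/0.64) = 17.278^1.562 ≈ 85.82 hPa.
P_c ≤ 1011 − 85.82 = 925.18, so the highest integer P_c is 925 hPa.

925 hPa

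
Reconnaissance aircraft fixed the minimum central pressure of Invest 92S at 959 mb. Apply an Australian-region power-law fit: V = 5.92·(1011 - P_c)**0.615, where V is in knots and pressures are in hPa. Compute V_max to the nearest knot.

ΔP = 1011 − 959 = 52 mb.
52^0.615 ≈ 11.359.
V ≈ 5.92 × 11.359 ≈ 67.2 kt.

67 kt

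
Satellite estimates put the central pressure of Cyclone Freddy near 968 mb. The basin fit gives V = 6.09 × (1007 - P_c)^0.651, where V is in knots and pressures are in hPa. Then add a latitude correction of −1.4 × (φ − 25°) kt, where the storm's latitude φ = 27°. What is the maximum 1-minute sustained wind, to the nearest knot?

ΔP = 1007 − 968 = 39 mb.
39^0.651 ≈ 10.859.
V ≈ 6.09 × 10.859 ≈ 66.1 kt.
Latitude correction: −1.4 × (27 − 25) = -2.8 kt.
Corrected V ≈ 63.3 kt → 63 kt.

63 kt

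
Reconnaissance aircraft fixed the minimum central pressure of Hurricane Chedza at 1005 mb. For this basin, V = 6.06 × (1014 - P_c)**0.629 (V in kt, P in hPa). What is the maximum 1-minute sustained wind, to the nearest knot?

ΔP = 1014 − 1005 = 9 mb.
9^0.629 ≈ 3.983.
V ≈ 6.06 × 3.983 ≈ 24.1 kt.

24 kt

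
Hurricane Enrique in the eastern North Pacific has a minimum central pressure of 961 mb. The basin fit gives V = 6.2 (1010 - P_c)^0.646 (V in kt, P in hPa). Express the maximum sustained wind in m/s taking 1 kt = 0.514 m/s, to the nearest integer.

39 m/s

ΔP = 1010 − 961 = 49 mb.
V ≈ 6.2 × 49^0.646 = 6.2 × 12.356 ≈ 76.605 kt.
76.605 × 0.514 ≈ 39.38 m/s → 39 m/s.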